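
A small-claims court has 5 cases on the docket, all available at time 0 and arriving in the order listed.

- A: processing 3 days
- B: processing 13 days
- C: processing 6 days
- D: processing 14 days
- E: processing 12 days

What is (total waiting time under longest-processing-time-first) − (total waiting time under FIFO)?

LPT (decreasing processing time): D B E C A.
D: waits 0, runs 0→14
B: waits 14, runs 14→27
E: waits 27, runs 27→39
C: waits 39, runs 39→45
A: waits 45, runs 45→48
Sum = 0+14+27+39+45 = 125.
FIFO (arrival order): A B C D E.
A: waits 0, runs 0→3
B: waits 3, runs 3→16
C: waits 16, runs 16→22
D: waits 22, runs 22→36
E: waits 36, runs 36→48
Sum = 0+3+16+22+36 = 77.
Difference = 125 − 77 = 48.

48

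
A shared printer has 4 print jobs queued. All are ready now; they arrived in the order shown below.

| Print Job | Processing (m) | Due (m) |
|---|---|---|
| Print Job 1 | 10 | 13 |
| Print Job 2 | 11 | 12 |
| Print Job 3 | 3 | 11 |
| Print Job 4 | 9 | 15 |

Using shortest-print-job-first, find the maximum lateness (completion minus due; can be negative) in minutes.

SPT (increasing processing time): Print Job 3 Print Job 4 Print Job 1 Print Job 2.
Print Job 3: 0→3, due 11, lateness -8
Print Job 4: 3→12, due 15, lateness -3
Print Job 1: 12→22, due 13, lateness 9
Print Job 2: 22→33, due 12, lateness 21
Maximum = 21.

21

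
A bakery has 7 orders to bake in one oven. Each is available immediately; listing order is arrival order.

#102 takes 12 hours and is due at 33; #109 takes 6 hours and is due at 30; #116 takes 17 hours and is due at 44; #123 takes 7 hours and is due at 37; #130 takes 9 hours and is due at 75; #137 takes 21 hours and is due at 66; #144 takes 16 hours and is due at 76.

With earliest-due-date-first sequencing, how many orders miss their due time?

1

EDD (increasing due date): #109 #102 #123 #116 #137 #130 #144.
#109: 0→6, due 30, tardiness 0
#102: 6→18, due 33, tardiness 0
#123: 18→25, due 37, tardiness 0
#116: 25→42, due 44, tardiness 0
#137: 42→63, due 66, tardiness 0
#130: 63→72, due 75, tardiness 0
#144: 72→88, due 76, tardiness 12
Late orders: 1.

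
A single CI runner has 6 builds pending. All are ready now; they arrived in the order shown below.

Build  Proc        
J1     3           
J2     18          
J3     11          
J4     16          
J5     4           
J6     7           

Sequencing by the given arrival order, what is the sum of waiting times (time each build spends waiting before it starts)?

FIFO (arrival order): J1 J2 J3 J4 J5 J6.
J1: waits 0, runs 0→3
J2: waits 3, runs 3→21
J3: waits 21, runs 21→32
J4: waits 32, runs 32→48
J5: waits 48, runs 48→52
J6: waits 52, runs 52→59
Sum = 0+3+21+32+48+52 = 156.

156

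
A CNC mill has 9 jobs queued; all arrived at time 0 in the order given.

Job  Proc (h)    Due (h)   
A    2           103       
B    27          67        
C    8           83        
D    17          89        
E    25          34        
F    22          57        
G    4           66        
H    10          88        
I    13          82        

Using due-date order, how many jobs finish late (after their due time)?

EDD (increasing due date): E F G B I C H D A.
E: 0→25, due 34, tardiness 0
F: 25→47, due 57, tardiness 0
G: 47→51, due 66, tardiness 0
B: 51→78, due 67, tardiness 11
I: 78→91, due 82, tardiness 9
C: 91→99, due 83, tardiness 16
H: 99→109, due 88, tardiness 21
D: 109→126, due 89, tardiness 37
A: 126→128, due 103, tardiness 25
Late jobs: 6.

6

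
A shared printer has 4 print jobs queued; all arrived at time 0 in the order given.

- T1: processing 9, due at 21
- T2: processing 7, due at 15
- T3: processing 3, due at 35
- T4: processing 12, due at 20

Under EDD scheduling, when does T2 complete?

EDD (increasing due date): T2 T4 T1 T3.
T2: 0→7

7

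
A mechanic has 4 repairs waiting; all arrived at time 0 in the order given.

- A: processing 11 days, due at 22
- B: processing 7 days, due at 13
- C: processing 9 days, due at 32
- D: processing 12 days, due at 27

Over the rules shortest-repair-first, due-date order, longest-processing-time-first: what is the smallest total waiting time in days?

50

SPT (increasing processing time): B C A D.
B: waits 0, runs 0→7
C: waits 7, runs 7→16
A: waits 16, runs 16→27
D: waits 27, runs 27→39
Sum = 0+7+16+27 = 50.
EDD (increasing due date): B A D C.
B: waits 0, runs 0→7
A: waits 7, runs 7→18
D: waits 18, runs 18→30
C: waits 30, runs 30→39
Sum = 0+7+18+30 = 55.
LPT (decreasing processing time): D A C B.
D: waits 0, runs 0→12
A: waits 12, runs 12→23
C: waits 23, runs 23→32
B: waits 32, runs 32→39
Sum = 0+12+23+32 = 67.
SPT 50, EDD 55, LPT 67 → minimum 50.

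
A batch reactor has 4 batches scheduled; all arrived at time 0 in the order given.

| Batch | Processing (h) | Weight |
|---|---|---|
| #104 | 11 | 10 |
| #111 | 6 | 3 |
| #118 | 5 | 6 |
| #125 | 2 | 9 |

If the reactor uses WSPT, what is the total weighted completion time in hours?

312

WSPT (decreasing weight/processing-time ratio): #125 #118 #104 #111.
#125: finishes 2, weight 9, w·C = 18
#118: finishes 7, weight 6, w·C = 42
#104: finishes 18, weight 10, w·C = 180
#111: finishes 24, weight 3, w·C = 72
Sum = 18+42+180+72 = 312.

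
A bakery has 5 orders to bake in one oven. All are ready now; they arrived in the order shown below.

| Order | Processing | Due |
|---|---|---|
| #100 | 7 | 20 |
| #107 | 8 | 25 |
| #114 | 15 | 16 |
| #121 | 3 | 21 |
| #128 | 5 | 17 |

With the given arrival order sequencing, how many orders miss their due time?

FIFO (arrival order): #100 #107 #114 #121 #128.
#100: 0→7, due 20, tardiness 0
#107: 7→15, due 25, tardiness 0
#114: 15→30, due 16, tardiness 14
#121: 30→33, due 21, tardiness 12
#128: 33→38, due 17, tardiness 21
Late orders: 3.

3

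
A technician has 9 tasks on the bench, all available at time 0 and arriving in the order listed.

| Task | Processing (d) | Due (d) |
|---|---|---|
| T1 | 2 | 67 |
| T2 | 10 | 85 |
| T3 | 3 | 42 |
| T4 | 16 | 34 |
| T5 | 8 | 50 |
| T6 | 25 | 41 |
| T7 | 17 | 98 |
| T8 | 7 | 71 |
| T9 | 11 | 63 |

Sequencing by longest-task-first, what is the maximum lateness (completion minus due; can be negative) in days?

55

LPT (decreasing processing time): T6 T7 T4 T9 T2 T5 T8 T3 T1.
T6: 0→25, due 41, lateness -16
T7: 25→42, due 98, lateness -56
T4: 42→58, due 34, lateness 24
T9: 58→69, due 63, lateness 6
T2: 69→79, due 85, lateness -6
T5: 79→87, due 50, lateness 37
T8: 87→94, due 71, lateness 23
T3: 94→97, due 42, lateness 55
T1: 97→99, due 67, lateness 32
Maximum = 55.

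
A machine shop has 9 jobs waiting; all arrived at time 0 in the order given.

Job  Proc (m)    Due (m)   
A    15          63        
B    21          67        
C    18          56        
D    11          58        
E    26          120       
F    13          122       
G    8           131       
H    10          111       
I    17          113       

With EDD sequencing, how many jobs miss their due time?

EDD (increasing due date): C D A B H I E F G.
C: 0→18, due 56, tardiness 0
D: 18→29, due 58, tardiness 0
A: 29→44, due 63, tardiness 0
B: 44→65, due 67, tardiness 0
H: 65→75, due 111, tardiness 0
I: 75→92, due 113, tardiness 0
E: 92→118, due 120, tardiness 0
F: 118→131, due 122, tardiness 9
G: 131→139, due 131, tardiness 8
Late jobs: 2.

2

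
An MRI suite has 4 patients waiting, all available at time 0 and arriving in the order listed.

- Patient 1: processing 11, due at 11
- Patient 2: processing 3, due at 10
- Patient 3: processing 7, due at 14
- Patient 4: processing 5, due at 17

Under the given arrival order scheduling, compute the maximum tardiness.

FIFO (arrival order): Patient 1 Patient 2 Patient 3 Patient 4.
Patient 1: 0→11, due 11, tardiness 0
Patient 2: 11→14, due 10, tardiness 4
Patient 3: 14→21, due 14, tardiness 7
Patient 4: 21→26, due 17, tardiness 9
Maximum = 9.

9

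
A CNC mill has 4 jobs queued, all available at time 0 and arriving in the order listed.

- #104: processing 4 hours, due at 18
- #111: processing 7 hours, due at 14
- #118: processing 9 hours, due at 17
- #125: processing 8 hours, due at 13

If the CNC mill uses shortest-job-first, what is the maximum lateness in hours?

11

SPT (increasing processing time): #104 #111 #125 #118.
#104: 0→4, due 18, lateness -14
#111: 4→11, due 14, lateness -3
#125: 11→19, due 13, lateness 6
#118: 19→28, due 17, lateness 11
Maximum = 11.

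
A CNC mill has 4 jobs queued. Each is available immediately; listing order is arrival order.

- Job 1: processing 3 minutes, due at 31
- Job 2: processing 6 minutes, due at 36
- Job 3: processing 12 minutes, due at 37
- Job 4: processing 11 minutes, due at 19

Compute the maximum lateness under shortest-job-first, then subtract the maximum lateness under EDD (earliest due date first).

SPT (increasing processing time): Job 1 Job 2 Job 4 Job 3.
Job 1: 0→3, due 31, lateness -28
Job 2: 3→9, due 36, lateness -27
Job 4: 9→20, due 19, lateness 1
Job 3: 20→32, due 37, lateness -5
Maximum = 1.
EDD (increasing due date): Job 4 Job 1 Job 2 Job 3.
Job 4: 0→11, due 19, lateness -8
Job 1: 11→14, due 31, lateness -17
Job 2: 14→20, due 36, lateness -16
Job 3: 20→32, due 37, lateness -5
Maximum = -5.
Difference = 1 − -5 = 6.

6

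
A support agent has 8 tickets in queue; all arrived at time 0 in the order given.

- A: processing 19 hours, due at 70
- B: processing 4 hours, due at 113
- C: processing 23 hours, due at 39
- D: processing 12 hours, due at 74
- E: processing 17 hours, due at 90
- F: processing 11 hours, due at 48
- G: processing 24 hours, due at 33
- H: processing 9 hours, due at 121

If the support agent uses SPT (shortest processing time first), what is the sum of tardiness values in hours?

144

SPT (increasing processing time): B H F D E A C G.
B: 0→4, due 113, tardiness 0
H: 4→13, due 121, tardiness 0
F: 13→24, due 48, tardiness 0
D: 24→36, due 74, tardiness 0
E: 36→53, due 90, tardiness 0
A: 53→72, due 70, tardiness 2
C: 72→95, due 39, tardiness 56
G: 95→119, due 33, tardiness 86
Sum = 0+0+0+0+0+2+56+86 = 144.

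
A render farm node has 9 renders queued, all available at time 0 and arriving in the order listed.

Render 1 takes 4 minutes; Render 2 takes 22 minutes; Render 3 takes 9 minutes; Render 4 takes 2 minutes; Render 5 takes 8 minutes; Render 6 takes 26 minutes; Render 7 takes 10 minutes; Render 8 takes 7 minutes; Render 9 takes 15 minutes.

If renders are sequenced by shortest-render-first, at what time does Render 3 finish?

SPT (increasing processing time): Render 4 Render 1 Render 8 Render 5 Render 3 Render 7 Render 9 Render 2 Render 6.
Render 4: 0→2
Render 1: 2→6
Render 8: 6→13
Render 5: 13→21
Render 3: 21→30

30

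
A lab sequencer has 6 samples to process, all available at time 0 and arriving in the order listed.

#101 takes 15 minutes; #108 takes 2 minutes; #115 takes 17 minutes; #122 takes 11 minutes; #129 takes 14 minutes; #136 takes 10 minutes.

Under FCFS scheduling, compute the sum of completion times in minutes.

239

FIFO (arrival order): #101 #108 #115 #122 #129 #136.
#101: 0→15
#108: 15→17
#115: 17→34
#122: 34→45
#129: 45→59
#136: 59→69
Sum = 15+17+34+45+59+69 = 239.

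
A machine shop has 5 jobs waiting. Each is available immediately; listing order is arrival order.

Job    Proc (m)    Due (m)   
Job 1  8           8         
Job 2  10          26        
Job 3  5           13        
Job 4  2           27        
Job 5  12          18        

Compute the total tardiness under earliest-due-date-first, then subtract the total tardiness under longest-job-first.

-28

EDD (increasing due date): Job 1 Job 3 Job 5 Job 2 Job 4.
Job 1: 0→8, due 8, tardiness 0
Job 3: 8→13, due 13, tardiness 0
Job 5: 13→25, due 18, tardiness 7
Job 2: 25→35, due 26, tardiness 9
Job 4: 35→37, due 27, tardiness 10
Sum = 0+0+7+9+10 = 26.
LPT (decreasing processing time): Job 5 Job 2 Job 1 Job 3 Job 4.
Job 5: 0→12, due 18, tardiness 0
Job 2: 12→22, due 26, tardiness 0
Job 1: 22→30, due 8, tardiness 22
Job 3: 30→35, due 13, tardiness 22
Job 4: 35→37, due 27, tardiness 10
Sum = 0+0+22+22+10 = 54.
Difference = 26 − 54 = -28.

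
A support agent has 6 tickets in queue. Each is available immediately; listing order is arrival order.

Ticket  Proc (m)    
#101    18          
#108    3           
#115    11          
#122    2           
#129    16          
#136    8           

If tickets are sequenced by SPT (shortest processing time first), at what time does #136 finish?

SPT (increasing processing time): #122 #108 #136 #115 #129 #101.
#122: 0→2
#108: 2→5
#136: 5→13

13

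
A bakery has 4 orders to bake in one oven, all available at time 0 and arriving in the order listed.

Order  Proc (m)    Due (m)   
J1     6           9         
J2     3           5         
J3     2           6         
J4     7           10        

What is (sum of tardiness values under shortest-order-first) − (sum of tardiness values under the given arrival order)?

-7

SPT (increasing processing time): J3 J2 J1 J4.
J3: 0→2, due 6, tardiness 0
J2: 2→5, due 5, tardiness 0
J1: 5→11, due 9, tardiness 2
J4: 11→18, due 10, tardiness 8
Sum = 0+0+2+8 = 10.
FIFO (arrival order): J1 J2 J3 J4.
J1: 0→6, due 9, tardiness 0
J2: 6→9, due 5, tardiness 4
J3: 9→11, due 6, tardiness 5
J4: 11→18, due 10, tardiness 8
Sum = 0+4+5+8 = 17.
Difference = 10 − 17 = -7.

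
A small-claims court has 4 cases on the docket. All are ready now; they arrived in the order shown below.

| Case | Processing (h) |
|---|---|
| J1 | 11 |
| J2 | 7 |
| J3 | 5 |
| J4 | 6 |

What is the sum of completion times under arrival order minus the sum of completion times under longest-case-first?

FIFO (arrival order): J1 J2 J3 J4.
J1: 0→11
J2: 11→18
J3: 18→23
J4: 23→29
Sum = 11+18+23+29 = 81.
LPT (decreasing processing time): J1 J2 J4 J3.
J1: 0→11
J2: 11→18
J4: 18→24
J3: 24→29
Sum = 11+18+24+29 = 82.
Difference = 81 − 82 = -1.

-1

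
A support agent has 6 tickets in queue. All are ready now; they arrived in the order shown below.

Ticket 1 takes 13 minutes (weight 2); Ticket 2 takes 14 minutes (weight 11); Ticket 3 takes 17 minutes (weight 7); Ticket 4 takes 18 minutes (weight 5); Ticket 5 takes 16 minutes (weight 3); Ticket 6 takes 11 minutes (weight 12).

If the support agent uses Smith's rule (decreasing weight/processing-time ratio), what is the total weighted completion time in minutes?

1407

WSPT (decreasing weight/processing-time ratio): Ticket 6 Ticket 2 Ticket 3 Ticket 4 Ticket 5 Ticket 1.
Ticket 6: finishes 11, weight 12, w·C = 132
Ticket 2: finishes 25, weight 11, w·C = 275
Ticket 3: finishes 42, weight 7, w·C = 294
Ticket 4: finishes 60, weight 5, w·C = 300
Ticket 5: finishes 76, weight 3, w·C = 228
Ticket 1: finishes 89, weight 2, w·C = 178
Sum = 132+275+294+300+228+178 = 1407.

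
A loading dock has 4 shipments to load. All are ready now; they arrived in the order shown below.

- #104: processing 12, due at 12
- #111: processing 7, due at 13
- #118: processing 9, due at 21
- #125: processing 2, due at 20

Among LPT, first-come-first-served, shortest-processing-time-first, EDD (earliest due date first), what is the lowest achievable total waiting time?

LPT (decreasing processing time): #104 #118 #111 #125.
#104: waits 0, runs 0→12
#118: waits 12, runs 12→21
#111: waits 21, runs 21→28
#125: waits 28, runs 28→30
Sum = 0+12+21+28 = 61.
FIFO (arrival order): #104 #111 #118 #125.
#104: waits 0, runs 0→12
#111: waits 12, runs 12→19
#118: waits 19, runs 19→28
#125: waits 28, runs 28→30
Sum = 0+12+19+28 = 59.
SPT (increasing processing time): #125 #111 #118 #104.
#125: waits 0, runs 0→2
#111: waits 2, runs 2→9
#118: waits 9, runs 9→18
#104: waits 18, runs 18→30
Sum = 0+2+9+18 = 29.
EDD (increasing due date): #104 #111 #125 #118.
#104: waits 0, runs 0→12
#111: waits 12, runs 12→19
#125: waits 19, runs 19→21
#118: waits 21, runs 21→30
Sum = 0+12+19+21 = 52.
LPT 61, FIFO 59, SPT 29, EDD 52 → minimum 29.

29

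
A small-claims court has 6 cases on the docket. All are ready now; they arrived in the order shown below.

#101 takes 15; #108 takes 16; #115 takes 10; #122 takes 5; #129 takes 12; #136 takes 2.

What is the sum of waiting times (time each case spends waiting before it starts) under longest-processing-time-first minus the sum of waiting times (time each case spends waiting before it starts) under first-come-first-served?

10

LPT (decreasing processing time): #108 #101 #129 #115 #122 #136.
#108: waits 0, runs 0→16
#101: waits 16, runs 16→31
#129: waits 31, runs 31→43
#115: waits 43, runs 43→53
#122: waits 53, runs 53→58
#136: waits 58, runs 58→60
Sum = 0+16+31+43+53+58 = 201.
FIFO (arrival order): #101 #108 #115 #122 #129 #136.
#101: waits 0, runs 0→15
#108: waits 15, runs 15→31
#115: waits 31, runs 31→41
#122: waits 41, runs 41→46
#129: waits 46, runs 46→58
#136: waits 58, runs 58→60
Sum = 0+15+31+41+46+58 = 191.
Difference = 201 − 191 = 10.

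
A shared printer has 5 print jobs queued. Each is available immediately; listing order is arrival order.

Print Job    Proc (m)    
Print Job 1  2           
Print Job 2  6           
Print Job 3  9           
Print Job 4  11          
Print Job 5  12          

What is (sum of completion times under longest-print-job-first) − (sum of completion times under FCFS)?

LPT (decreasing processing time): Print Job 5 Print Job 4 Print Job 3 Print Job 2 Print Job 1.
Print Job 5: 0→12
Print Job 4: 12→23
Print Job 3: 23→32
Print Job 2: 32→38
Print Job 1: 38→40
Sum = 12+23+32+38+40 = 145.
FIFO (arrival order): Print Job 1 Print Job 2 Print Job 3 Print Job 4 Print Job 5.
Print Job 1: 0→2
Print Job 2: 2→8
Print Job 3: 8→17
Print Job 4: 17→28
Print Job 5: 28→40
Sum = 2+8+17+28+40 = 95.
Difference = 145 − 95 = 50.

50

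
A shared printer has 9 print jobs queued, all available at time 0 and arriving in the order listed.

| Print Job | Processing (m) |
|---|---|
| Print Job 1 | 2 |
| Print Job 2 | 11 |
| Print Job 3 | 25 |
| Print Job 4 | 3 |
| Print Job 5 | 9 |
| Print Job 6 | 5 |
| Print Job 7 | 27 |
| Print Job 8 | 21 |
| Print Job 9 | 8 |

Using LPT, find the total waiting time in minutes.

645

LPT (decreasing processing time): Print Job 7 Print Job 3 Print Job 8 Print Job 2 Print Job 5 Print Job 9 Print Job 6 Print Job 4 Print Job 1.
Print Job 7: waits 0, runs 0→27
Print Job 3: waits 27, runs 27→52
Print Job 8: waits 52, runs 52→73
Print Job 2: waits 73, runs 73→84
Print Job 5: waits 84, runs 84→93
Print Job 9: waits 93, runs 93→101
Print Job 6: waits 101, runs 101→106
Print Job 4: waits 106, runs 106→109
Print Job 1: waits 109, runs 109→111
Sum = 0+27+52+73+84+93+101+106+109 = 645.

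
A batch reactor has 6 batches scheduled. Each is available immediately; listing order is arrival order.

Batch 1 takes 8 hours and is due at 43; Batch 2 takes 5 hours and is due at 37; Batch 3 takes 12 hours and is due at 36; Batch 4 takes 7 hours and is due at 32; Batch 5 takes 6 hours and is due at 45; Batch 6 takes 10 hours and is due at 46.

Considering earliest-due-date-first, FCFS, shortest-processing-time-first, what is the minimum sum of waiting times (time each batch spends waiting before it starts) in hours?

96

EDD (increasing due date): Batch 4 Batch 3 Batch 2 Batch 1 Batch 5 Batch 6.
Batch 4: waits 0, runs 0→7
Batch 3: waits 7, runs 7→19
Batch 2: waits 19, runs 19→24
Batch 1: waits 24, runs 24→32
Batch 5: waits 32, runs 32→38
Batch 6: waits 38, runs 38→48
Sum = 0+7+19+24+32+38 = 120.
FIFO (arrival order): Batch 1 Batch 2 Batch 3 Batch 4 Batch 5 Batch 6.
Batch 1: waits 0, runs 0→8
Batch 2: waits 8, runs 8→13
Batch 3: waits 13, runs 13→25
Batch 4: waits 25, runs 25→32
Batch 5: waits 32, runs 32→38
Batch 6: waits 38, runs 38→48
Sum = 0+8+13+25+32+38 = 116.
SPT (increasing processing time): Batch 2 Batch 5 Batch 4 Batch 1 Batch 6 Batch 3.
Batch 2: waits 0, runs 0→5
Batch 5: waits 5, runs 5→11
Batch 4: waits 11, runs 11→18
Batch 1: waits 18, runs 18→26
Batch 6: waits 26, runs 26→36
Batch 3: waits 36, runs 36→48
Sum = 0+5+11+18+26+36 = 96.
EDD 120, FIFO 116, SPT 96 → minimum 96.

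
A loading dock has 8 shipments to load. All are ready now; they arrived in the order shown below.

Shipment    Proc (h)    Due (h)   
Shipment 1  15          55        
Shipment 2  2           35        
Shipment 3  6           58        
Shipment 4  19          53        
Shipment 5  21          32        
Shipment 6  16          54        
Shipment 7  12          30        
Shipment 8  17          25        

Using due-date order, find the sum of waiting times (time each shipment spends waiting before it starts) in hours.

408

EDD (increasing due date): Shipment 8 Shipment 7 Shipment 5 Shipment 2 Shipment 4 Shipment 6 Shipment 1 Shipment 3.
Shipment 8: waits 0, runs 0→17
Shipment 7: waits 17, runs 17→29
Shipment 5: waits 29, runs 29→50
Shipment 2: waits 50, runs 50→52
Shipment 4: waits 52, runs 52→71
Shipment 6: waits 71, runs 71→87
Shipment 1: waits 87, runs 87→102
Shipment 3: waits 102, runs 102→108
Sum = 0+17+29+50+52+71+87+102 = 408.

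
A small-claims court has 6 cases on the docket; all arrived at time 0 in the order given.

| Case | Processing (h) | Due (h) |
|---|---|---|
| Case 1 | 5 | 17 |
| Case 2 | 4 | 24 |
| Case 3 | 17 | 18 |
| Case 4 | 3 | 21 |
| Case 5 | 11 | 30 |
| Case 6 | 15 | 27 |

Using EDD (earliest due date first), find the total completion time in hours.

180

EDD (increasing due date): Case 1 Case 3 Case 4 Case 2 Case 6 Case 5.
Case 1: 0→5
Case 3: 5→22
Case 4: 22→25
Case 2: 25→29
Case 6: 29→44
Case 5: 44→55
Sum = 5+22+25+29+44+55 = 180.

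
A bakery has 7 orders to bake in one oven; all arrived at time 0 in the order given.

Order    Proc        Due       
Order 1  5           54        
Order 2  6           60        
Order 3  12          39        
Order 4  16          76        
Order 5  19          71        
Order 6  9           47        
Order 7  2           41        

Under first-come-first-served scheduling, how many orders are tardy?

FIFO (arrival order): Order 1 Order 2 Order 3 Order 4 Order 5 Order 6 Order 7.
Order 1: 0→5, due 54, tardiness 0
Order 2: 5→11, due 60, tardiness 0
Order 3: 11→23, due 39, tardiness 0
Order 4: 23→39, due 76, tardiness 0
Order 5: 39→58, due 71, tardiness 0
Order 6: 58→67, due 47, tardiness 20
Order 7: 67→69, due 41, tardiness 28
Late orders: 2.

2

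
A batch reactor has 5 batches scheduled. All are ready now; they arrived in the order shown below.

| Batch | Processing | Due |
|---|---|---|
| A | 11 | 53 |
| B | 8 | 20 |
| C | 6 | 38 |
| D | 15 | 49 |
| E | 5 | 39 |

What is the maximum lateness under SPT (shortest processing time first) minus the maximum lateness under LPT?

-15

SPT (increasing processing time): E C B A D.
E: 0→5, due 39, lateness -34
C: 5→11, due 38, lateness -27
B: 11→19, due 20, lateness -1
A: 19→30, due 53, lateness -23
D: 30→45, due 49, lateness -4
Maximum = -1.
LPT (decreasing processing time): D A B C E.
D: 0→15, due 49, lateness -34
A: 15→26, due 53, lateness -27
B: 26→34, due 20, lateness 14
C: 34→40, due 38, lateness 2
E: 40→45, due 39, lateness 6
Maximum = 14.
Difference = -1 − 14 = -15.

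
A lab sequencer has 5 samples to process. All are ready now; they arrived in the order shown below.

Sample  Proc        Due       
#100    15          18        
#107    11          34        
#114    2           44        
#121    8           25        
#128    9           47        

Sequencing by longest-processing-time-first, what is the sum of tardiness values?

19

LPT (decreasing processing time): #100 #107 #128 #121 #114.
#100: 0→15, due 18, tardiness 0
#107: 15→26, due 34, tardiness 0
#128: 26→35, due 47, tardiness 0
#121: 35→43, due 25, tardiness 18
#114: 43→45, due 44, tardiness 1
Sum = 0+0+0+18+1 = 19.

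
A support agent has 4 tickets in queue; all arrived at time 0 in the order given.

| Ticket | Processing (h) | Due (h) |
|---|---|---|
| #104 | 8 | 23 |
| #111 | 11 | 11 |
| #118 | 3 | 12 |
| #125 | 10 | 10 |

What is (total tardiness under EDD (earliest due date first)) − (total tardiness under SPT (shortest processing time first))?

-1

EDD (increasing due date): #125 #111 #118 #104.
#125: 0→10, due 10, tardiness 0
#111: 10→21, due 11, tardiness 10
#118: 21→24, due 12, tardiness 12
#104: 24→32, due 23, tardiness 9
Sum = 0+10+12+9 = 31.
SPT (increasing processing time): #118 #104 #125 #111.
#118: 0→3, due 12, tardiness 0
#104: 3→11, due 23, tardiness 0
#125: 11→21, due 10, tardiness 11
#111: 21→32, due 11, tardiness 21
Sum = 0+0+11+21 = 32.
Difference = 31 − 32 = -1.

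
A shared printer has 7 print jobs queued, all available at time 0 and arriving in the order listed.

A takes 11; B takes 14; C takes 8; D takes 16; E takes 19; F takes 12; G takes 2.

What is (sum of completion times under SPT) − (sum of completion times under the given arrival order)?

SPT (increasing processing time): G C A F B D E.
G: 0→2
C: 2→10
A: 10→21
F: 21→33
B: 33→47
D: 47→63
E: 63→82
Sum = 2+10+21+33+47+63+82 = 258.
FIFO (arrival order): A B C D E F G.
A: 0→11
B: 11→25
C: 25→33
D: 33→49
E: 49→68
F: 68→80
G: 80→82
Sum = 11+25+33+49+68+80+82 = 348.
Difference = 258 − 348 = -90.

-90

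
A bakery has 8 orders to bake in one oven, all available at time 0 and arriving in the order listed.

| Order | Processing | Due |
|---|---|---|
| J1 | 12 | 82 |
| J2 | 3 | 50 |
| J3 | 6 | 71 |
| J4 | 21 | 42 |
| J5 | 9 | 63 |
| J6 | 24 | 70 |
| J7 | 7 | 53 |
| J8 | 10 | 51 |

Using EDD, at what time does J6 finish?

EDD (increasing due date): J4 J2 J8 J7 J5 J6 J3 J1.
J4: 0→21
J2: 21→24
J8: 24→34
J7: 34→41
J5: 41→50
J6: 50→74

74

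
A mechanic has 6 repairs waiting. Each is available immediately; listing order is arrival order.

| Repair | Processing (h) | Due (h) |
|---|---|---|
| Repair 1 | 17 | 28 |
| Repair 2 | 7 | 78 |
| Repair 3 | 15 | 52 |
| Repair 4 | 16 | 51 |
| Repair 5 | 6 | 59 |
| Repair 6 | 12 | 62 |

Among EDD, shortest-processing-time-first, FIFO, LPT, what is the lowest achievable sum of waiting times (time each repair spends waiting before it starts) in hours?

140

EDD (increasing due date): Repair 1 Repair 4 Repair 3 Repair 5 Repair 6 Repair 2.
Repair 1: waits 0, runs 0→17
Repair 4: waits 17, runs 17→33
Repair 3: waits 33, runs 33→48
Repair 5: waits 48, runs 48→54
Repair 6: waits 54, runs 54→66
Repair 2: waits 66, runs 66→73
Sum = 0+17+33+48+54+66 = 218.
SPT (increasing processing time): Repair 5 Repair 2 Repair 6 Repair 3 Repair 4 Repair 1.
Repair 5: waits 0, runs 0→6
Repair 2: waits 6, runs 6→13
Repair 6: waits 13, runs 13→25
Repair 3: waits 25, runs 25→40
Repair 4: waits 40, runs 40→56
Repair 1: waits 56, runs 56→73
Sum = 0+6+13+25+40+56 = 140.
FIFO (arrival order): Repair 1 Repair 2 Repair 3 Repair 4 Repair 5 Repair 6.
Repair 1: waits 0, runs 0→17
Repair 2: waits 17, runs 17→24
Repair 3: waits 24, runs 24→39
Repair 4: waits 39, runs 39→55
Repair 5: waits 55, runs 55→61
Repair 6: waits 61, runs 61→73
Sum = 0+17+24+39+55+61 = 196.
LPT (decreasing processing time): Repair 1 Repair 4 Repair 3 Repair 6 Repair 2 Repair 5.
Repair 1: waits 0, runs 0→17
Repair 4: waits 17, runs 17→33
Repair 3: waits 33, runs 33→48
Repair 6: waits 48, runs 48→60
Repair 2: waits 60, runs 60→67
Repair 5: waits 67, runs 67→73
Sum = 0+17+33+48+60+67 = 225.
EDD 218, SPT 140, FIFO 196, LPT 225 → minimum 140.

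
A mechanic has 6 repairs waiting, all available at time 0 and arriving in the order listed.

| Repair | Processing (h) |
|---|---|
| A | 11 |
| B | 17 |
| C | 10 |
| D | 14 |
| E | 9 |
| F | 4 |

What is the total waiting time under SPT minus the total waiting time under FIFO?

SPT (increasing processing time): F E C A D B.
F: waits 0, runs 0→4
E: waits 4, runs 4→13
C: waits 13, runs 13→23
A: waits 23, runs 23→34
D: waits 34, runs 34→48
B: waits 48, runs 48→65
Sum = 0+4+13+23+34+48 = 122.
FIFO (arrival order): A B C D E F.
A: waits 0, runs 0→11
B: waits 11, runs 11→28
C: waits 28, runs 28→38
D: waits 38, runs 38→52
E: waits 52, runs 52→61
F: waits 61, runs 61→65
Sum = 0+11+28+38+52+61 = 190.
Difference = 122 − 190 = -68.

-68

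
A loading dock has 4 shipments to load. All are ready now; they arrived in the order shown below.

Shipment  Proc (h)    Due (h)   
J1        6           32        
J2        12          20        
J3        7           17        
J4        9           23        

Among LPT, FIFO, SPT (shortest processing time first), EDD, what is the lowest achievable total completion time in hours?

LPT (decreasing processing time): J2 J4 J3 J1.
J2: 0→12
J4: 12→21
J3: 21→28
J1: 28→34
Sum = 12+21+28+34 = 95.
FIFO (arrival order): J1 J2 J3 J4.
J1: 0→6
J2: 6→18
J3: 18→25
J4: 25→34
Sum = 6+18+25+34 = 83.
SPT (increasing processing time): J1 J3 J4 J2.
J1: 0→6
J3: 6→13
J4: 13→22
J2: 22→34
Sum = 6+13+22+34 = 75.
EDD (increasing due date): J3 J2 J4 J1.
J3: 0→7
J2: 7→19
J4: 19→28
J1: 28→34
Sum = 7+19+28+34 = 88.
LPT 95, FIFO 83, SPT 75, EDD 88 → minimum 75.

75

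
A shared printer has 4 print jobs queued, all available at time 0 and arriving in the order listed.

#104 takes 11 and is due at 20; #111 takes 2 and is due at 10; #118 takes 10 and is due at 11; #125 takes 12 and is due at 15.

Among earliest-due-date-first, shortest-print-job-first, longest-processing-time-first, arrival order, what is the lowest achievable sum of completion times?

72

EDD (increasing due date): #111 #118 #125 #104.
#111: 0→2
#118: 2→12
#125: 12→24
#104: 24→35
Sum = 2+12+24+35 = 73.
SPT (increasing processing time): #111 #118 #104 #125.
#111: 0→2
#118: 2→12
#104: 12→23
#125: 23→35
Sum = 2+12+23+35 = 72.
LPT (decreasing processing time): #125 #104 #118 #111.
#125: 0→12
#104: 12→23
#118: 23→33
#111: 33→35
Sum = 12+23+33+35 = 103.
FIFO (arrival order): #104 #111 #118 #125.
#104: 0→11
#111: 11→13
#118: 13→23
#125: 23→35
Sum = 11+13+23+35 = 82.
EDD 73, SPT 72, LPT 103, FIFO 82 → minimum 72.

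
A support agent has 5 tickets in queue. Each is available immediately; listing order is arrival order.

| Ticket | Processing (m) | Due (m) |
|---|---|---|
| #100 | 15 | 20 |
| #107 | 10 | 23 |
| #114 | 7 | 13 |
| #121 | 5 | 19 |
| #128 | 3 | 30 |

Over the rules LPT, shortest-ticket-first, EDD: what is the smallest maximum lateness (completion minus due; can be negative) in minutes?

LPT (decreasing processing time): #100 #107 #114 #121 #128.
#100: 0→15, due 20, lateness -5
#107: 15→25, due 23, lateness 2
#114: 25→32, due 13, lateness 19
#121: 32→37, due 19, lateness 18
#128: 37→40, due 30, lateness 10
Maximum = 19.
SPT (increasing processing time): #128 #121 #114 #107 #100.
#128: 0→3, due 30, lateness -27
#121: 3→8, due 19, lateness -11
#114: 8→15, due 13, lateness 2
#107: 15→25, due 23, lateness 2
#100: 25→40, due 20, lateness 20
Maximum = 20.
EDD (increasing due date): #114 #121 #100 #107 #128.
#114: 0→7, due 13, lateness -6
#121: 7→12, due 19, lateness -7
#100: 12→27, due 20, lateness 7
#107: 27→37, due 23, lateness 14
#128: 37→40, due 30, lateness 10
Maximum = 14.
LPT 19, SPT 20, EDD 14 → minimum 14.

14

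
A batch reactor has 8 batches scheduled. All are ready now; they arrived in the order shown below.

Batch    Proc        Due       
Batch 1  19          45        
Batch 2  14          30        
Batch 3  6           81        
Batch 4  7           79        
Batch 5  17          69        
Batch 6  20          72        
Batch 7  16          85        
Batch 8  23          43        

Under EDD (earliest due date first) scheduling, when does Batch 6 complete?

93

EDD (increasing due date): Batch 2 Batch 8 Batch 1 Batch 5 Batch 6 Batch 4 Batch 3 Batch 7.
Batch 2: 0→14
Batch 8: 14→37
Batch 1: 37→56
Batch 5: 56→73
Batch 6: 73→93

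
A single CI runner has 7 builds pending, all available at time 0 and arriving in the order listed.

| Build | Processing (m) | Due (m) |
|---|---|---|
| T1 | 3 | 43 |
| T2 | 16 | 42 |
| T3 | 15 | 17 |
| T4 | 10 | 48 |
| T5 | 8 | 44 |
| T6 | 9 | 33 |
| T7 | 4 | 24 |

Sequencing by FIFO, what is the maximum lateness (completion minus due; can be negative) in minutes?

FIFO (arrival order): T1 T2 T3 T4 T5 T6 T7.
T1: 0→3, due 43, lateness -40
T2: 3→19, due 42, lateness -23
T3: 19→34, due 17, lateness 17
T4: 34→44, due 48, lateness -4
T5: 44→52, due 44, lateness 8
T6: 52→61, due 33, lateness 28
T7: 61→65, due 24, lateness 41
Maximum = 41.

41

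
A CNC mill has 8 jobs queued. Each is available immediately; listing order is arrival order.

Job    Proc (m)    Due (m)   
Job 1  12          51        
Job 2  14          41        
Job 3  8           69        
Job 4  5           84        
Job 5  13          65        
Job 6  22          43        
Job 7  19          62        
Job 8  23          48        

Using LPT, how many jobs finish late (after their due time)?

LPT (decreasing processing time): Job 8 Job 6 Job 7 Job 2 Job 5 Job 1 Job 3 Job 4.
Job 8: 0→23, due 48, tardiness 0
Job 6: 23→45, due 43, tardiness 2
Job 7: 45→64, due 62, tardiness 2
Job 2: 64→78, due 41, tardiness 37
Job 5: 78→91, due 65, tardiness 26
Job 1: 91→103, due 51, tardiness 52
Job 3: 103→111, due 69, tardiness 42
Job 4: 111→116, due 84, tardiness 32
Late jobs: 7.

7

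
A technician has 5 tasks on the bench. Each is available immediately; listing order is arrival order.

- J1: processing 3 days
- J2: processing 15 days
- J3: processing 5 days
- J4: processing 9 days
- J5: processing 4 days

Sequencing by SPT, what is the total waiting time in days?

43

SPT (increasing processing time): J1 J5 J3 J4 J2.
J1: waits 0, runs 0→3
J5: waits 3, runs 3→7
J3: waits 7, runs 7→12
J4: waits 12, runs 12→21
J2: waits 21, runs 21→36
Sum = 0+3+7+12+21 = 43.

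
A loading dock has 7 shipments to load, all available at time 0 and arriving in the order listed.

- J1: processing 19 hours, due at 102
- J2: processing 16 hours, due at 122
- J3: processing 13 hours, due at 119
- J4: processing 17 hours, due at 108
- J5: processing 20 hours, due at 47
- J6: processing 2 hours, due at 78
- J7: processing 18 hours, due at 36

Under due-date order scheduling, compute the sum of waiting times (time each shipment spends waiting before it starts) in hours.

EDD (increasing due date): J7 J5 J6 J1 J4 J3 J2.
J7: waits 0, runs 0→18
J5: waits 18, runs 18→38
J6: waits 38, runs 38→40
J1: waits 40, runs 40→59
J4: waits 59, runs 59→76
J3: waits 76, runs 76→89
J2: waits 89, runs 89→105
Sum = 0+18+38+40+59+76+89 = 320.

320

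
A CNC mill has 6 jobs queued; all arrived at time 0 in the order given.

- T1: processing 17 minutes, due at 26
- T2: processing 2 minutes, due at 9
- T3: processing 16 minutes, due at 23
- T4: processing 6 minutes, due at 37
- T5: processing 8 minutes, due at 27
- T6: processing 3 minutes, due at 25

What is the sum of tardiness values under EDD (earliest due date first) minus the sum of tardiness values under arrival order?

EDD (increasing due date): T2 T3 T6 T1 T5 T4.
T2: 0→2, due 9, tardiness 0
T3: 2→18, due 23, tardiness 0
T6: 18→21, due 25, tardiness 0
T1: 21→38, due 26, tardiness 12
T5: 38→46, due 27, tardiness 19
T4: 46→52, due 37, tardiness 15
Sum = 0+0+0+12+19+15 = 46.
FIFO (arrival order): T1 T2 T3 T4 T5 T6.
T1: 0→17, due 26, tardiness 0
T2: 17→19, due 9, tardiness 10
T3: 19→35, due 23, tardiness 12
T4: 35→41, due 37, tardiness 4
T5: 41→49, due 27, tardiness 22
T6: 49→52, due 25, tardiness 27
Sum = 0+10+12+4+22+27 = 75.
Difference = 46 − 75 = -29.

-29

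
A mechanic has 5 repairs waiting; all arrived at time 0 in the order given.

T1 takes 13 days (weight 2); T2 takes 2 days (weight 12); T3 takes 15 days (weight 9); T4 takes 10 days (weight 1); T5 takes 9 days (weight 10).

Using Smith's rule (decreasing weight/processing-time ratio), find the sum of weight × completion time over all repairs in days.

495

WSPT (decreasing weight/processing-time ratio): T2 T5 T3 T1 T4.
T2: finishes 2, weight 12, w·C = 24
T5: finishes 11, weight 10, w·C = 110
T3: finishes 26, weight 9, w·C = 234
T1: finishes 39, weight 2, w·C = 78
T4: finishes 49, weight 1, w·C = 49
Sum = 24+110+234+78+49 = 495.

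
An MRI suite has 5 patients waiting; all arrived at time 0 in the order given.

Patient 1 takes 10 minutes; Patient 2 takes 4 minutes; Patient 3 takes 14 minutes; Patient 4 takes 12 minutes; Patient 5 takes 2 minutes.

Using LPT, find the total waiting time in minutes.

116

LPT (decreasing processing time): Patient 3 Patient 4 Patient 1 Patient 2 Patient 5.
Patient 3: waits 0, runs 0→14
Patient 4: waits 14, runs 14→26
Patient 1: waits 26, runs 26→36
Patient 2: waits 36, runs 36→40
Patient 5: waits 40, runs 40→42
Sum = 0+14+26+36+40 = 116.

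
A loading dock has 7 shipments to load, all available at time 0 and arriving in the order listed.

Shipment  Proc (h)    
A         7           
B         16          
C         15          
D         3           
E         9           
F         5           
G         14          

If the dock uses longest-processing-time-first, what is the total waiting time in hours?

273

LPT (decreasing processing time): B C G E A F D.
B: waits 0, runs 0→16
C: waits 16, runs 16→31
G: waits 31, runs 31→45
E: waits 45, runs 45→54
A: waits 54, runs 54→61
F: waits 61, runs 61→66
D: waits 66, runs 66→69
Sum = 0+16+31+45+54+61+66 = 273.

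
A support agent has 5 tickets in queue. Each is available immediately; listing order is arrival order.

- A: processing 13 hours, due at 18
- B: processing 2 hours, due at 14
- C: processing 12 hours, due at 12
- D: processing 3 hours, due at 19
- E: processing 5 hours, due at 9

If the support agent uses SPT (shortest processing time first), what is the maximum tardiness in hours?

SPT (increasing processing time): B D E C A.
B: 0→2, due 14, tardiness 0
D: 2→5, due 19, tardiness 0
E: 5→10, due 9, tardiness 1
C: 10→22, due 12, tardiness 10
A: 22→35, due 18, tardiness 17
Maximum = 17.

17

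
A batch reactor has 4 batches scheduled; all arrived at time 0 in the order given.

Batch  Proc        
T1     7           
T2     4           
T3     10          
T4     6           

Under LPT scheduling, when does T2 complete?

LPT (decreasing processing time): T3 T1 T4 T2.
T3: 0→10
T1: 10→17
T4: 17→23
T2: 23→27

27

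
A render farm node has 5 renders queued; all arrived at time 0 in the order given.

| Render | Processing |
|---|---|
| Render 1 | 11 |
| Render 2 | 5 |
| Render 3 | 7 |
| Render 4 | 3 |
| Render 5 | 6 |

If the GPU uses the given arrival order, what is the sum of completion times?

FIFO (arrival order): Render 1 Render 2 Render 3 Render 4 Render 5.
Render 1: 0→11
Render 2: 11→16
Render 3: 16→23
Render 4: 23→26
Render 5: 26→32
Sum = 11+16+23+26+32 = 108.

108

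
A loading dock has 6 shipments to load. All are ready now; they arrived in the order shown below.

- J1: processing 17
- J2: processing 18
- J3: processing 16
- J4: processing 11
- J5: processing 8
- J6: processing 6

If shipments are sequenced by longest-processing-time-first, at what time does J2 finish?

18

LPT (decreasing processing time): J2 J1 J3 J4 J5 J6.
J2: 0→18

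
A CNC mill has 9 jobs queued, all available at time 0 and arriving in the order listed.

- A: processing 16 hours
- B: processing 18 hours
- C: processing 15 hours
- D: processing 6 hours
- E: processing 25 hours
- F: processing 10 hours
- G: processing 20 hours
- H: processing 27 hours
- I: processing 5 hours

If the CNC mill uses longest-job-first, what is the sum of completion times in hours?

LPT (decreasing processing time): H E G B A C F D I.
H: 0→27
E: 27→52
G: 52→72
B: 72→90
A: 90→106
C: 106→121
F: 121→131
D: 131→137
I: 137→142
Sum = 27+52+72+90+106+121+131+137+142 = 878.

878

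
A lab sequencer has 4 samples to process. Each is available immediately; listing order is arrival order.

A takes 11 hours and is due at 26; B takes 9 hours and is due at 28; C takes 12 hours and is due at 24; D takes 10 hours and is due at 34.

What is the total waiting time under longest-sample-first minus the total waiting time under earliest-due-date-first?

LPT (decreasing processing time): C A D B.
C: waits 0, runs 0→12
A: waits 12, runs 12→23
D: waits 23, runs 23→33
B: waits 33, runs 33→42
Sum = 0+12+23+33 = 68.
EDD (increasing due date): C A B D.
C: waits 0, runs 0→12
A: waits 12, runs 12→23
B: waits 23, runs 23→32
D: waits 32, runs 32→42
Sum = 0+12+23+32 = 67.
Difference = 68 − 67 = 1.

1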